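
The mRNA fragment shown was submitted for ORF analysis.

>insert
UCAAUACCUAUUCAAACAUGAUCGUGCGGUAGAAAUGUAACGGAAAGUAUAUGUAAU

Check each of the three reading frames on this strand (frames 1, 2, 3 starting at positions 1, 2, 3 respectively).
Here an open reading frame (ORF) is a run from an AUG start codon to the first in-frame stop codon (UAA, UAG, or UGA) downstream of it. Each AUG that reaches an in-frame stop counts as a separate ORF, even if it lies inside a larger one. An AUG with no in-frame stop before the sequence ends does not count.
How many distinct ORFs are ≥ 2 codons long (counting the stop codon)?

Frame 1: UCA AUA CCU AUU CAA ACA UGA UCG UGC GGU AGA AAU GUA ACG GAA AGU AUA UGU AAU — no AUG→stop ORF.
Frame 2: CAA UAC CUA UUC AAA CAU GAU CGU GCG GUA GAA AUG UAA CGG AAA GUA UAU GUA — AUG at 35, stop UAA at 38 → 6 nt.
Frame 3: AAU ACC UAU UCA AAC AUG AUC GUG CGG UAG AAA UGU AAC GGA AAG UAU AUG UAA — AUG at 18, stop UAG at 30 → 15 nt; AUG at 51, stop UAA at 54 → 6 nt.
ORFs ≥ 2 codons: frame 2 35–40 (2 codons), frame 3 18–32 (5 codons), frame 3 51–56 (2 codons). Count = 3.

3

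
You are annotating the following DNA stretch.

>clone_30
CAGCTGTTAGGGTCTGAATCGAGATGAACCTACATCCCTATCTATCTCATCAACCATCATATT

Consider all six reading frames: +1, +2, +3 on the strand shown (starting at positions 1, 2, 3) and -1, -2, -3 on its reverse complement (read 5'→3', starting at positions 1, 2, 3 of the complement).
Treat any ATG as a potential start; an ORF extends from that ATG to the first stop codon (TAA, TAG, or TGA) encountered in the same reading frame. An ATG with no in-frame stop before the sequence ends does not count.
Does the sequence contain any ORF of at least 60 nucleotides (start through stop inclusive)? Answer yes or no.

no

Reverse complement (5'→3'): AATATGATGGTTGATGAGATAGATAGGGATGTAGGTTCATCTCGATTCAGACCCTAACAGCTG
Frame +1: CAG CTG TTA GGG TCT GAA TCG AGA TGA ACC TAC ATC CCT ATC TAT CTC ATC AAC CAT CAT ATT — no ATG→stop ORF.
Frame +2: AGC TGT TAG GGT CTG AAT CGA GAT GAA CCT ACA TCC CTA TCT ATC TCA TCA ACC ATC ATA — no ATG→stop ORF.
Frame +3: GCT GTT AGG GTC TGA ATC GAG ATG AAC CTA CAT CCC TAT CTA TCT CAT CAA CCA TCA TAT — no ATG→stop ORF.
Frame -1: AAT ATG ATG GTT GAT GAG ATA GAT AGG GAT GTA GGT TCA TCT CGA TTC AGA CCC TAA CAG CTG — ATG at 4, stop TAA at 55 → 54 nt; ATG at 7, stop TAA at 55 → 51 nt.
Frame -2: ATA TGA TGG TTG ATG AGA TAG ATA GGG ATG TAG GTT CAT CTC GAT TCA GAC CCT AAC AGC — ATG at 14, stop TAG at 20 → 9 nt; ATG at 29, stop TAG at 32 → 6 nt.
Frame -3: TAT GAT GGT TGA TGA GAT AGA TAG GGA TGT AGG TTC ATC TCG ATT CAG ACC CTA ACA GCT — no ATG→stop ORF.
Largest ORF found is 54 nucleotides < 60, so no.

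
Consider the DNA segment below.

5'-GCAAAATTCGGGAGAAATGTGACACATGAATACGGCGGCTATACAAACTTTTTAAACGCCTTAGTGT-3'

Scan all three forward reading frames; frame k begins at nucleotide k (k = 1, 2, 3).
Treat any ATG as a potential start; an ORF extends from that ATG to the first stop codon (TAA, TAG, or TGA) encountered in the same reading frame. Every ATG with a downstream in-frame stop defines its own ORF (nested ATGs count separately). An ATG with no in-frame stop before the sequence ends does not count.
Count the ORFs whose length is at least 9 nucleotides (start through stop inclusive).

Frame 1: GCA AAA TTC GGG AGA AAT GTG ACA CAT GAA TAC GGC GGC TAT ACA AAC TTT TTA AAC GCC TTA GTG — no ATG→stop ORF.
Frame 2: CAA AAT TCG GGA GAA ATG TGA CAC ATG AAT ACG GCG GCT ATA CAA ACT TTT TAA ACG CCT TAG TGT — ATG at 17, stop TGA at 20 → 6 nt; ATG at 26, stop TAA at 53 → 30 nt.
Frame 3: AAA ATT CGG GAG AAA TGT GAC ACA TGA ATA CGG CGG CTA TAC AAA CTT TTT AAA CGC CTT AGT — no ATG→stop ORF.
ORFs ≥ 9 nucleotides: frame 2 26–55 (30 nucleotides). Count = 1.

1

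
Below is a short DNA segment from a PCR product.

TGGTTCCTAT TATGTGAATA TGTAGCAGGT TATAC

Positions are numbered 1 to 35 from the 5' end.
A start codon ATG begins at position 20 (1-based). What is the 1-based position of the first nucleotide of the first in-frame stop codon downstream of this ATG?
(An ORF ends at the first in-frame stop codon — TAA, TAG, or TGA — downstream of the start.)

Codons from position 20: ATG (20–22), TAG (23–25).
TAG is a stop codon; it begins at position 23.

23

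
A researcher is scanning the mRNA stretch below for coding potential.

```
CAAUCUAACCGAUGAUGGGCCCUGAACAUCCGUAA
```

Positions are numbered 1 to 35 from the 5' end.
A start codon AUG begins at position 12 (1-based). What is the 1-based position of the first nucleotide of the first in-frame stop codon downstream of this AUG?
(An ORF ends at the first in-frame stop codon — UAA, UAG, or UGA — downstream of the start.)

Codons from position 12: AUG (12–14), AUG (15–17), GGC (18–20), CCU (21–23), GAA (24–26), CAU (27–29), CCG (30–32), UAA (33–35).
UAA is a stop codon; it begins at position 33.

33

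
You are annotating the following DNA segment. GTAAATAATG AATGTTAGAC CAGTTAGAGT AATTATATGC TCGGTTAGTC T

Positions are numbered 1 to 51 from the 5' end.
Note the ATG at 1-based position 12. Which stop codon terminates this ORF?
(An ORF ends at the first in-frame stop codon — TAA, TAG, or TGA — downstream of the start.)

TAA

Codons from position 12: ATG (12–14), TTA (15–17), GAC (18–20), CAG (21–23), TTA (24–26), GAG (27–29), TAA (30–32).
The first in-frame stop codon is TAA.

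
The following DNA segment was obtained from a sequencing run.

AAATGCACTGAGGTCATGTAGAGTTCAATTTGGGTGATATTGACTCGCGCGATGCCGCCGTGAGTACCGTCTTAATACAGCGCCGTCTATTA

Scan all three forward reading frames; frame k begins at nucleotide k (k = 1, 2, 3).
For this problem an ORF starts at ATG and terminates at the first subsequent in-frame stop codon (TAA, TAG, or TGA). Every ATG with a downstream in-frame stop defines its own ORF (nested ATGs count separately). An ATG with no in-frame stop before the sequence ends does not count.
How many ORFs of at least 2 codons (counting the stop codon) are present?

Frame 1: AAA TGC ACT GAG GTC ATG TAG AGT TCA ATT TGG GTG ATA TTG ACT CGC GCG ATG CCG CCG TGA GTA CCG TCT TAA TAC AGC GCC GTC TAT — ATG at 16, stop TAG at 19 → 6 nt; ATG at 52, stop TGA at 61 → 12 nt.
Frame 2: AAT GCA CTG AGG TCA TGT AGA GTT CAA TTT GGG TGA TAT TGA CTC GCG CGA TGC CGC CGT GAG TAC CGT CTT AAT ACA GCG CCG TCT ATT — no ATG→stop ORF.
Frame 3: ATG CAC TGA GGT CAT GTA GAG TTC AAT TTG GGT GAT ATT GAC TCG CGC GAT GCC GCC GTG AGT ACC GTC TTA ATA CAG CGC CGT CTA TTA — ATG at 3, stop TGA at 9 → 9 nt.
ORFs ≥ 2 codons: frame 1 16–21 (2 codons), frame 1 52–63 (4 codons), frame 3 3–11 (3 codons). Count = 3.

3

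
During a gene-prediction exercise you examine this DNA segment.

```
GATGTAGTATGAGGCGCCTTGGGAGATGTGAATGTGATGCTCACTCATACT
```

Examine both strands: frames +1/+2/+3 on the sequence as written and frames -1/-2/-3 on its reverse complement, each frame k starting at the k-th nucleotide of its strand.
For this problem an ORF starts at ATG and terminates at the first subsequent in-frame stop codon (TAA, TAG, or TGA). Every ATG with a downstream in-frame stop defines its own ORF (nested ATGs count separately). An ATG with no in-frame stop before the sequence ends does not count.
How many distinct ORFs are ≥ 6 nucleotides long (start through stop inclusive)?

3

Reverse complement (5'→3'): AGTATGAGTGAGCATCACATTCACATCTCCCAAGGCGCCTCATACTACATC
Frame +1: GAT GTA GTA TGA GGC GCC TTG GGA GAT GTG AAT GTG ATG CTC ACT CAT ACT — no ATG→stop ORF.
Frame +2: ATG TAG TAT GAG GCG CCT TGG GAG ATG TGA ATG TGA TGC TCA CTC ATA — ATG at 2, stop TAG at 5 → 6 nt; ATG at 26, stop TGA at 29 → 6 nt; ATG at 32, stop TGA at 35 → 6 nt.
Frame +3: TGT AGT ATG AGG CGC CTT GGG AGA TGT GAA TGT GAT GCT CAC TCA TAC — no ATG→stop ORF.
Frame -1: AGT ATG AGT GAG CAT CAC ATT CAC ATC TCC CAA GGC GCC TCA TAC TAC ATC — no ATG→stop ORF.
Frame -2: GTA TGA GTG AGC ATC ACA TTC ACA TCT CCC AAG GCG CCT CAT ACT ACA — no ATG→stop ORF.
Frame -3: TAT GAG TGA GCA TCA CAT TCA CAT CTC CCA AGG CGC CTC ATA CTA CAT — no ATG→stop ORF.
ORFs ≥ 6 nucleotides: frame +2 2–7 (6 nucleotides), frame +2 26–31 (6 nucleotides), frame +2 32–37 (6 nucleotides). Count = 3.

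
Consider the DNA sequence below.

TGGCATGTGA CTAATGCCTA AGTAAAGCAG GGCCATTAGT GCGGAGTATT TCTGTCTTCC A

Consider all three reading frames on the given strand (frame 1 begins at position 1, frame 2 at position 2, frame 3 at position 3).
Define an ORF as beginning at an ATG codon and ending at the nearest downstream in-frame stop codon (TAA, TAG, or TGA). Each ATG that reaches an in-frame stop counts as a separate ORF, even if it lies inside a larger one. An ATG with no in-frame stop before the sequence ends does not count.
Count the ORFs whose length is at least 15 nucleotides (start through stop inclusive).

0

Frame 1: TGG CAT GTG ACT AAT GCC TAA GTA AAG CAG GGC CAT TAG TGC GGA GTA TTT CTG TCT TCC — no ATG→stop ORF.
Frame 2: GGC ATG TGA CTA ATG CCT AAG TAA AGC AGG GCC ATT AGT GCG GAG TAT TTC TGT CTT CCA — ATG at 5, stop TGA at 8 → 6 nt; ATG at 14, stop TAA at 23 → 12 nt.
Frame 3: GCA TGT GAC TAA TGC CTA AGT AAA GCA GGG CCA TTA GTG CGG AGT ATT TCT GTC TTC — no ATG→stop ORF.
No ORF reaches 15 nucleotides. Count = 0.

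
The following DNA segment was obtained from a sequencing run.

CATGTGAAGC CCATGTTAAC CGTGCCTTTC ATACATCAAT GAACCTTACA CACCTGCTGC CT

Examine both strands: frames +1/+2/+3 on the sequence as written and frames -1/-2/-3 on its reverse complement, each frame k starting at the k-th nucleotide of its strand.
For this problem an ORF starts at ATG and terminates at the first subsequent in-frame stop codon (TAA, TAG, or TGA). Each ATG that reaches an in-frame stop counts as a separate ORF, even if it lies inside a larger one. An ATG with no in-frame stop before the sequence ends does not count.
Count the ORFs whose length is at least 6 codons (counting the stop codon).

Reverse complement (5'→3'): AGGCAGCAGGTGTGTAAGGTTCATTGATGTATGAAAGGCACGGTTAACATGGGCTTCACATG
Frame +1: CAT GTG AAG CCC ATG TTA ACC GTG CCT TTC ATA CAT CAA TGA ACC TTA CAC ACC TGC TGC — ATG at 13, stop TGA at 40 → 30 nt.
Frame +2: ATG TGA AGC CCA TGT TAA CCG TGC CTT TCA TAC ATC AAT GAA CCT TAC ACA CCT GCT GCC — ATG at 2, stop TGA at 5 → 6 nt.
Frame +3: TGT GAA GCC CAT GTT AAC CGT GCC TTT CAT ACA TCA ATG AAC CTT ACA CAC CTG CTG CCT — no ATG→stop ORF.
Frame -1: AGG CAG CAG GTG TGT AAG GTT CAT TGA TGT ATG AAA GGC ACG GTT AAC ATG GGC TTC ACA — no ATG→stop ORF.
Frame -2: GGC AGC AGG TGT GTA AGG TTC ATT GAT GTA TGA AAG GCA CGG TTA ACA TGG GCT TCA CAT — no ATG→stop ORF.
Frame -3: GCA GCA GGT GTG TAA GGT TCA TTG ATG TAT GAA AGG CAC GGT TAA CAT GGG CTT CAC ATG — ATG at 27, stop TAA at 45 → 21 nt.
ORFs ≥ 6 codons: frame +1 13–42 (10 codons), frame -3 27–47 (7 codons). Count = 2.

2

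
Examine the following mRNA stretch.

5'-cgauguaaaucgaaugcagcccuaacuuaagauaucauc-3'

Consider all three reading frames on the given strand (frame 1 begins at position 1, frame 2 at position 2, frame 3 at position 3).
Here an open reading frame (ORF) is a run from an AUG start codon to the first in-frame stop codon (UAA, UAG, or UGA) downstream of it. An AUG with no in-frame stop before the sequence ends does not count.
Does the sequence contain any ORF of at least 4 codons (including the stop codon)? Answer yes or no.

yes

Frame 1: CGA UGU AAA UCG AAU GCA GCC CUA ACU UAA GAU AUC AUC — no AUG→stop ORF.
Frame 2: GAU GUA AAU CGA AUG CAG CCC UAA CUU AAG AUA UCA — AUG at 14, stop UAA at 23 → 12 nt.
Frame 3: AUG UAA AUC GAA UGC AGC CCU AAC UUA AGA UAU CAU — AUG at 3, stop UAA at 6 → 6 nt.
Frame 2 has an ORF of 4 codons (positions 14–25) ≥ 4, so yes.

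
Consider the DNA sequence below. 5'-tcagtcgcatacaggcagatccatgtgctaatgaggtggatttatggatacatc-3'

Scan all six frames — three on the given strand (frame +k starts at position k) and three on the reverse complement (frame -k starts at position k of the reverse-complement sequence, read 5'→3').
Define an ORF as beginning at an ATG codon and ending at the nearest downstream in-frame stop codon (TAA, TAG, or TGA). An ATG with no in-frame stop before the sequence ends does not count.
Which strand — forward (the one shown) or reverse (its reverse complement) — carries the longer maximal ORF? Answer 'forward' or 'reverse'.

reverse

Reverse complement (5'→3'): GATGTATCCATAAATCCACCTCATTAGCACATGGATCTGCCTGTATGCGACTGA
Frame +1: TCA GTC GCA TAC AGG CAG ATC CAT GTG CTA ATG AGG TGG ATT TAT GGA TAC ATC — no ATG→stop ORF.
Frame +2: CAG TCG CAT ACA GGC AGA TCC ATG TGC TAA TGA GGT GGA TTT ATG GAT ACA — ATG at 23, stop TAA at 29 → 9 nt.
Frame +3: AGT CGC ATA CAG GCA GAT CCA TGT GCT AAT GAG GTG GAT TTA TGG ATA CAT — no ATG→stop ORF.
Frame -1: GAT GTA TCC ATA AAT CCA CCT CAT TAG CAC ATG GAT CTG CCT GTA TGC GAC TGA — ATG at 31, stop TGA at 52 → 24 nt.
Frame -2: ATG TAT CCA TAA ATC CAC CTC ATT AGC ACA TGG ATC TGC CTG TAT GCG ACT — ATG at 2, stop TAA at 11 → 12 nt.
Frame -3: TGT ATC CAT AAA TCC ACC TCA TTA GCA CAT GGA TCT GCC TGT ATG CGA CTG — no ATG→stop ORF.
Forward-strand max 9 nt; reverse-strand max 24 nt. The reverse strand has the longer ORF.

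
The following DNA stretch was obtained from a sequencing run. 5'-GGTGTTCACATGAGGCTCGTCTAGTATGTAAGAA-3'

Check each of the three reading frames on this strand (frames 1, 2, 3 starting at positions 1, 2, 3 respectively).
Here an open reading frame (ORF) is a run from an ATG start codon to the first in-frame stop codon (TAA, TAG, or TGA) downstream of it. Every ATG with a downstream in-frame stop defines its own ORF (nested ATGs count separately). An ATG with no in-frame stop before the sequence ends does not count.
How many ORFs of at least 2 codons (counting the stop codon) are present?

2

Frame 1: GGT GTT CAC ATG AGG CTC GTC TAG TAT GTA AGA — ATG at 10, stop TAG at 22 → 15 nt.
Frame 2: GTG TTC ACA TGA GGC TCG TCT AGT ATG TAA GAA — ATG at 26, stop TAA at 29 → 6 nt.
Frame 3: TGT TCA CAT GAG GCT CGT CTA GTA TGT AAG — no ATG→stop ORF.
ORFs ≥ 2 codons: frame 1 10–24 (5 codons), frame 2 26–31 (2 codons). Count = 2.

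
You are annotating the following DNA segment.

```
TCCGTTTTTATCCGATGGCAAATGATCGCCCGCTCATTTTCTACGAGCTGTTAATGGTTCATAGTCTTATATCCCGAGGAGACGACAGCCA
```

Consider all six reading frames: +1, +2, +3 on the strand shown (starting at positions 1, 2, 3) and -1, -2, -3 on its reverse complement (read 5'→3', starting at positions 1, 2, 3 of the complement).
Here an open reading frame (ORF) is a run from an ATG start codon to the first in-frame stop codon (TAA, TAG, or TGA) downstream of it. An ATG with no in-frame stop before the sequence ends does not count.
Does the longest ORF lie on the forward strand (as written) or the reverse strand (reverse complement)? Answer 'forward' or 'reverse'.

Reverse complement (5'→3'): TGGCTGTCGTCTCCTCGGGATATAAGACTATGAACCATTAACAGCTCGTAGAAAATGAGCGGGCGATCATTTGCCATCGGATAAAAACGGA
Frame +1: TCC GTT TTT ATC CGA TGG CAA ATG ATC GCC CGC TCA TTT TCT ACG AGC TGT TAA TGG TTC ATA GTC TTA TAT CCC GAG GAG ACG ACA GCC — ATG at 22, stop TAA at 52 → 33 nt.
Frame +2: CCG TTT TTA TCC GAT GGC AAA TGA TCG CCC GCT CAT TTT CTA CGA GCT GTT AAT GGT TCA TAG TCT TAT ATC CCG AGG AGA CGA CAG CCA — no ATG→stop ORF.
Frame +3: CGT TTT TAT CCG ATG GCA AAT GAT CGC CCG CTC ATT TTC TAC GAG CTG TTA ATG GTT CAT AGT CTT ATA TCC CGA GGA GAC GAC AGC — no ATG→stop ORF.
Frame -1: TGG CTG TCG TCT CCT CGG GAT ATA AGA CTA TGA ACC ATT AAC AGC TCG TAG AAA ATG AGC GGG CGA TCA TTT GCC ATC GGA TAA AAA CGG — ATG at 55, stop TAA at 82 → 30 nt.
Frame -2: GGC TGT CGT CTC CTC GGG ATA TAA GAC TAT GAA CCA TTA ACA GCT CGT AGA AAA TGA GCG GGC GAT CAT TTG CCA TCG GAT AAA AAC GGA — no ATG→stop ORF.
Frame -3: GCT GTC GTC TCC TCG GGA TAT AAG ACT ATG AAC CAT TAA CAG CTC GTA GAA AAT GAG CGG GCG ATC ATT TGC CAT CGG ATA AAA ACG — ATG at 30, stop TAA at 39 → 12 nt.
Forward-strand max 33 nt; reverse-strand max 30 nt. The forward strand has the longer ORF.

forward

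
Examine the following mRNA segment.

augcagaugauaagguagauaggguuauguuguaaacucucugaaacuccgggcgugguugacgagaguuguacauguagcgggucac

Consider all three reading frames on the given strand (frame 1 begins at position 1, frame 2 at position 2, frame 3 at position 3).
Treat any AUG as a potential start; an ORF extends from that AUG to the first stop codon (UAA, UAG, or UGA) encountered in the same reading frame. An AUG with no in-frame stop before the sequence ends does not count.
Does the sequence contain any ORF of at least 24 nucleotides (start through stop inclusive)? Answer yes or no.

no

Frame 1: AUG CAG AUG AUA AGG UAG AUA GGG UUA UGU UGU AAA CUC UCU GAA ACU CCG GGC GUG GUU GAC GAG AGU UGU ACA UGU AGC GGG UCA — AUG at 1, stop UAG at 16 → 18 nt; AUG at 7, stop UAG at 16 → 12 nt.
Frame 2: UGC AGA UGA UAA GGU AGA UAG GGU UAU GUU GUA AAC UCU CUG AAA CUC CGG GCG UGG UUG ACG AGA GUU GUA CAU GUA GCG GGU CAC — no AUG→stop ORF.
Frame 3: GCA GAU GAU AAG GUA GAU AGG GUU AUG UUG UAA ACU CUC UGA AAC UCC GGG CGU GGU UGA CGA GAG UUG UAC AUG UAG CGG GUC — AUG at 27, stop UAA at 33 → 9 nt; AUG at 75, stop UAG at 78 → 6 nt.
Largest ORF found is 18 nucleotides < 24, so no.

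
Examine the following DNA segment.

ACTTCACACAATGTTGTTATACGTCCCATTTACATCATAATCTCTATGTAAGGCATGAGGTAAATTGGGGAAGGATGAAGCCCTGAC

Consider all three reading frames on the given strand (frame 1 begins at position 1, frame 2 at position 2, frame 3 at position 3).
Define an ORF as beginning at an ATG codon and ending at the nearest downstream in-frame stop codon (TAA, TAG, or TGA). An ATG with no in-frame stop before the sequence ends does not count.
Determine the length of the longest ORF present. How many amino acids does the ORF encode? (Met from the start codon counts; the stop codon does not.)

Frame 1: ACT TCA CAC AAT GTT GTT ATA CGT CCC ATT TAC ATC ATA ATC TCT ATG TAA GGC ATG AGG TAA ATT GGG GAA GGA TGA AGC CCT GAC — ATG at 46, stop TAA at 49 → 6 nt; ATG at 55, stop TAA at 61 → 9 nt.
Frame 2: CTT CAC ACA ATG TTG TTA TAC GTC CCA TTT ACA TCA TAA TCT CTA TGT AAG GCA TGA GGT AAA TTG GGG AAG GAT GAA GCC CTG — ATG at 11, stop TAA at 38 → 30 nt.
Frame 3: TTC ACA CAA TGT TGT TAT ACG TCC CAT TTA CAT CAT AAT CTC TAT GTA AGG CAT GAG GTA AAT TGG GGA AGG ATG AAG CCC TGA — ATG at 75, stop TGA at 84 → 12 nt.
Longest: frame 2, positions 11–40, 30 nt = 10 codons = 9 aa. → 9 amino acids.

9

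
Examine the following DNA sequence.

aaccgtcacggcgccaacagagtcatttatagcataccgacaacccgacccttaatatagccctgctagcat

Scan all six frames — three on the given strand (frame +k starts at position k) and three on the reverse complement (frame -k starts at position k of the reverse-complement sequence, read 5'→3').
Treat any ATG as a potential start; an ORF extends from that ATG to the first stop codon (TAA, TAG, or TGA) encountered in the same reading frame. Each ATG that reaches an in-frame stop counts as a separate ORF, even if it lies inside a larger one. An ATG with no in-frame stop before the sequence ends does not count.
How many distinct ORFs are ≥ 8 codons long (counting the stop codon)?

Reverse complement (5'→3'): ATGCTAGCAGGGCTATATTAAGGGTCGGGTTGTCGGTATGCTATAAATGACTCTGTTGGCGCCGTGACGGTT
Frame +1: AAC CGT CAC GGC GCC AAC AGA GTC ATT TAT AGC ATA CCG ACA ACC CGA CCC TTA ATA TAG CCC TGC TAG CAT — no ATG→stop ORF.
Frame +2: ACC GTC ACG GCG CCA ACA GAG TCA TTT ATA GCA TAC CGA CAA CCC GAC CCT TAA TAT AGC CCT GCT AGC — no ATG→stop ORF.
Frame +3: CCG TCA CGG CGC CAA CAG AGT CAT TTA TAG CAT ACC GAC AAC CCG ACC CTT AAT ATA GCC CTG CTA GCA — no ATG→stop ORF.
Frame -1: ATG CTA GCA GGG CTA TAT TAA GGG TCG GGT TGT CGG TAT GCT ATA AAT GAC TCT GTT GGC GCC GTG ACG GTT — ATG at 1, stop TAA at 19 → 21 nt.
Frame -2: TGC TAG CAG GGC TAT ATT AAG GGT CGG GTT GTC GGT ATG CTA TAA ATG ACT CTG TTG GCG CCG TGA CGG — ATG at 38, stop TAA at 44 → 9 nt; ATG at 47, stop TGA at 65 → 21 nt.
Frame -3: GCT AGC AGG GCT ATA TTA AGG GTC GGG TTG TCG GTA TGC TAT AAA TGA CTC TGT TGG CGC CGT GAC GGT — no ATG→stop ORF.
No ORF reaches 8 codons. Count = 0.

0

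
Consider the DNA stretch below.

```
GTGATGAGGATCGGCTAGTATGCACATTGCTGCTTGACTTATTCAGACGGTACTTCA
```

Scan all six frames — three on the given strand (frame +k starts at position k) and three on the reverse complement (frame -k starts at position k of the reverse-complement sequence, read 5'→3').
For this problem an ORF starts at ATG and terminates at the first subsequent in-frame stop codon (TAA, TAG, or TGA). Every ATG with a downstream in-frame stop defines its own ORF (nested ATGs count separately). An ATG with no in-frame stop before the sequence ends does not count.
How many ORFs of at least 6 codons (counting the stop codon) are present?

1

Reverse complement (5'→3'): TGAAGTACCGTCTGAATAAGTCAAGCAGCAATGTGCATACTAGCCGATCCTCATCAC
Frame +1: GTG ATG AGG ATC GGC TAG TAT GCA CAT TGC TGC TTG ACT TAT TCA GAC GGT ACT TCA — ATG at 4, stop TAG at 16 → 15 nt.
Frame +2: TGA TGA GGA TCG GCT AGT ATG CAC ATT GCT GCT TGA CTT ATT CAG ACG GTA CTT — ATG at 20, stop TGA at 35 → 18 nt.
Frame +3: GAT GAG GAT CGG CTA GTA TGC ACA TTG CTG CTT GAC TTA TTC AGA CGG TAC TTC — no ATG→stop ORF.
Frame -1: TGA AGT ACC GTC TGA ATA AGT CAA GCA GCA ATG TGC ATA CTA GCC GAT CCT CAT CAC — no ATG→stop ORF.
Frame -2: GAA GTA CCG TCT GAA TAA GTC AAG CAG CAA TGT GCA TAC TAG CCG ATC CTC ATC — no ATG→stop ORF.
Frame -3: AAG TAC CGT CTG AAT AAG TCA AGC AGC AAT GTG CAT ACT AGC CGA TCC TCA TCA — no ATG→stop ORF.
ORFs ≥ 6 codons: frame +2 20–37 (6 codons). Count = 1.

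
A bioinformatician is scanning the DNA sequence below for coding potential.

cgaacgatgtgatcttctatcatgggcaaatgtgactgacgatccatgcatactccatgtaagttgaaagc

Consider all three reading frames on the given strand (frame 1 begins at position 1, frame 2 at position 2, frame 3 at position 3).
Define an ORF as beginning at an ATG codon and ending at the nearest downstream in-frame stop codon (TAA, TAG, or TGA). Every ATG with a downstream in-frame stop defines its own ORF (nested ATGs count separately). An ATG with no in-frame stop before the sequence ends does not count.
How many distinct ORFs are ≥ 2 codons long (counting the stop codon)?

4

Frame 1: CGA ACG ATG TGA TCT TCT ATC ATG GGC AAA TGT GAC TGA CGA TCC ATG CAT ACT CCA TGT AAG TTG AAA — ATG at 7, stop TGA at 10 → 6 nt; ATG at 22, stop TGA at 37 → 18 nt.
Frame 2: GAA CGA TGT GAT CTT CTA TCA TGG GCA AAT GTG ACT GAC GAT CCA TGC ATA CTC CAT GTA AGT TGA AAG — no ATG→stop ORF.
Frame 3: AAC GAT GTG ATC TTC TAT CAT GGG CAA ATG TGA CTG ACG ATC CAT GCA TAC TCC ATG TAA GTT GAA AGC — ATG at 30, stop TGA at 33 → 6 nt; ATG at 57, stop TAA at 60 → 6 nt.
ORFs ≥ 2 codons: frame 1 7–12 (2 codons), frame 1 22–39 (6 codons), frame 3 30–35 (2 codons), frame 3 57–62 (2 codons). Count = 4.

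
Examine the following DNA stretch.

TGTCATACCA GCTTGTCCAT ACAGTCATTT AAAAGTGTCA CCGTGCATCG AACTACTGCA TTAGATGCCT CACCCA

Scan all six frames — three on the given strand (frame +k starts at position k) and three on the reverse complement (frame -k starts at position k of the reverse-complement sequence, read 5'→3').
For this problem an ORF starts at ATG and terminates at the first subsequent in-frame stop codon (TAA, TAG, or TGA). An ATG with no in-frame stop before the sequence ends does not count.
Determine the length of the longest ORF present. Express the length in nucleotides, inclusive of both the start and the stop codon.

Reverse complement (5'→3'): TGGGTGAGGCATCTAATGCAGTAGTTCGATGCACGGTGACACTTTTAAATGACTGTATGGACAAGCTGGTATGACA
Frame +1: TGT CAT ACC AGC TTG TCC ATA CAG TCA TTT AAA AGT GTC ACC GTG CAT CGA ACT ACT GCA TTA GAT GCC TCA CCC — no ATG→stop ORF.
Frame +2: GTC ATA CCA GCT TGT CCA TAC AGT CAT TTA AAA GTG TCA CCG TGC ATC GAA CTA CTG CAT TAG ATG CCT CAC CCA — no ATG→stop ORF.
Frame +3: TCA TAC CAG CTT GTC CAT ACA GTC ATT TAA AAG TGT CAC CGT GCA TCG AAC TAC TGC ATT AGA TGC CTC ACC — no ATG→stop ORF.
Frame -1: TGG GTG AGG CAT CTA ATG CAG TAG TTC GAT GCA CGG TGA CAC TTT TAA ATG ACT GTA TGG ACA AGC TGG TAT GAC — ATG at 16, stop TAG at 22 → 9 nt.
Frame -2: GGG TGA GGC ATC TAA TGC AGT AGT TCG ATG CAC GGT GAC ACT TTT AAA TGA CTG TAT GGA CAA GCT GGT ATG ACA — ATG at 29, stop TGA at 50 → 24 nt.
Frame -3: GGT GAG GCA TCT AAT GCA GTA GTT CGA TGC ACG GTG ACA CTT TTA AAT GAC TGT ATG GAC AAG CTG GTA TGA — ATG at 57, stop TGA at 72 → 18 nt.
Longest: frame -2, positions 29–52, 24 nt = 8 codons = 7 aa. → 24 nucleotides.

24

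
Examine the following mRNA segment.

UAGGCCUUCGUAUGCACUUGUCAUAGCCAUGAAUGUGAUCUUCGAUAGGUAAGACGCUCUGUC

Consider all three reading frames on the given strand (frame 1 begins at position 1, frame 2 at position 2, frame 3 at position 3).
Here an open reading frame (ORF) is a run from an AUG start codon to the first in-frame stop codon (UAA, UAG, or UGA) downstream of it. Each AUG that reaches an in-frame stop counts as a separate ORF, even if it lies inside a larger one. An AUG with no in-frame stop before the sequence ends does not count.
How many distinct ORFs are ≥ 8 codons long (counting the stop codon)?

Frame 1: UAG GCC UUC GUA UGC ACU UGU CAU AGC CAU GAA UGU GAU CUU CGA UAG GUA AGA CGC UCU GUC — no AUG→stop ORF.
Frame 2: AGG CCU UCG UAU GCA CUU GUC AUA GCC AUG AAU GUG AUC UUC GAU AGG UAA GAC GCU CUG — AUG at 29, stop UAA at 50 → 24 nt.
Frame 3: GGC CUU CGU AUG CAC UUG UCA UAG CCA UGA AUG UGA UCU UCG AUA GGU AAG ACG CUC UGU — AUG at 12, stop UAG at 24 → 15 nt; AUG at 33, stop UGA at 36 → 6 nt.
ORFs ≥ 8 codons: frame 2 29–52 (8 codons). Count = 1.

1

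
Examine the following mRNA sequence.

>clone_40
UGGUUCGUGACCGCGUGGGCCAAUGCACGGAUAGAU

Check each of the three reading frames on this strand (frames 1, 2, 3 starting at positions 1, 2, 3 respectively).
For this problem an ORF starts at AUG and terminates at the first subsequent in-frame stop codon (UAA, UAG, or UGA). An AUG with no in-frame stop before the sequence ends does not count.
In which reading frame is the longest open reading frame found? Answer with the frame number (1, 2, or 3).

Frame 1: UGG UUC GUG ACC GCG UGG GCC AAU GCA CGG AUA GAU — no AUG→stop ORF.
Frame 2: GGU UCG UGA CCG CGU GGG CCA AUG CAC GGA UAG — AUG at 23, stop UAG at 32 → 12 nt.
Frame 3: GUU CGU GAC CGC GUG GGC CAA UGC ACG GAU AGA — no AUG→stop ORF.
Longest ORF is 12 nt in frame 2 (positions 23–34).

2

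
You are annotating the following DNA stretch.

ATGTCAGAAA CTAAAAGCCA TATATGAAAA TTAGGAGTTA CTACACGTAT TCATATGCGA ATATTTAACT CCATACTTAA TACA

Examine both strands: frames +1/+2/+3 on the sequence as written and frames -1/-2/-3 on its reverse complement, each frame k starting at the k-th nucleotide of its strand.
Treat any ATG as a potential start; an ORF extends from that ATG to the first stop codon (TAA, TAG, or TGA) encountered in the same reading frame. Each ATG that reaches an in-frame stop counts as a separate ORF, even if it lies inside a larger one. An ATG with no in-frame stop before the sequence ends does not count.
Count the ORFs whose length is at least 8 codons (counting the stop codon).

Reverse complement (5'→3'): TGTATTAAGTATGGAGTTAAATATTCGCATATGAATACGTGTAGTAACTCCTAATTTTCATATATGGCTTTTAGTTTCTGACAT
Frame +1: ATG TCA GAA ACT AAA AGC CAT ATA TGA AAA TTA GGA GTT ACT ACA CGT ATT CAT ATG CGA ATA TTT AAC TCC ATA CTT AAT ACA — ATG at 1, stop TGA at 25 → 27 nt.
Frame +2: TGT CAG AAA CTA AAA GCC ATA TAT GAA AAT TAG GAG TTA CTA CAC GTA TTC ATA TGC GAA TAT TTA ACT CCA TAC TTA ATA — no ATG→stop ORF.
Frame +3: GTC AGA AAC TAA AAG CCA TAT ATG AAA ATT AGG AGT TAC TAC ACG TAT TCA TAT GCG AAT ATT TAA CTC CAT ACT TAA TAC — ATG at 24, stop TAA at 66 → 45 nt.
Frame -1: TGT ATT AAG TAT GGA GTT AAA TAT TCG CAT ATG AAT ACG TGT AGT AAC TCC TAA TTT TCA TAT ATG GCT TTT AGT TTC TGA CAT — ATG at 31, stop TAA at 52 → 24 nt; ATG at 64, stop TGA at 79 → 18 nt.
Frame -2: GTA TTA AGT ATG GAG TTA AAT ATT CGC ATA TGA ATA CGT GTA GTA ACT CCT AAT TTT CAT ATA TGG CTT TTA GTT TCT GAC — ATG at 11, stop TGA at 32 → 24 nt.
Frame -3: TAT TAA GTA TGG AGT TAA ATA TTC GCA TAT GAA TAC GTG TAG TAA CTC CTA ATT TTC ATA TAT GGC TTT TAG TTT CTG ACA — no ATG→stop ORF.
ORFs ≥ 8 codons: frame +1 1–27 (9 codons), frame +3 24–68 (15 codons), frame -1 31–54 (8 codons), frame -2 11–34 (8 codons). Count = 4.

4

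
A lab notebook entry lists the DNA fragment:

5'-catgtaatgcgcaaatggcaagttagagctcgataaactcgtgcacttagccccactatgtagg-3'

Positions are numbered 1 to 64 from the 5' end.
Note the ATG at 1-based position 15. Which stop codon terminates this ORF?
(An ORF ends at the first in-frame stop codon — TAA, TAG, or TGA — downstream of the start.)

TAG

Codons from position 15: ATG (15–17), GCA (18–20), AGT (21–23), TAG (24–26).
The first in-frame stop codon is TAG.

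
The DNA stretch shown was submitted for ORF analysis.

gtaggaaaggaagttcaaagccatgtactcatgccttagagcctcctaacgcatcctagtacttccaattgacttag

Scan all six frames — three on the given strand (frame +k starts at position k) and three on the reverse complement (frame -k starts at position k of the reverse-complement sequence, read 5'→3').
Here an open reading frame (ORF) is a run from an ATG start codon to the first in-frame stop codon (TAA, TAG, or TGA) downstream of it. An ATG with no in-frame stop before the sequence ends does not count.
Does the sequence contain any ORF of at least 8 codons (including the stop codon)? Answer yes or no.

Reverse complement (5'→3'): CTAAGTCAATTGGAAGTACTAGGATGCGTTAGGAGGCTCTAAGGCATGAGTACATGGCTTTGAACTTCCTTTCCTAC
Frame +1: GTA GGA AAG GAA GTT CAA AGC CAT GTA CTC ATG CCT TAG AGC CTC CTA ACG CAT CCT AGT ACT TCC AAT TGA CTT — ATG at 31, stop TAG at 37 → 9 nt.
Frame +2: TAG GAA AGG AAG TTC AAA GCC ATG TAC TCA TGC CTT AGA GCC TCC TAA CGC ATC CTA GTA CTT CCA ATT GAC TTA — ATG at 23, stop TAA at 47 → 27 nt.
Frame +3: AGG AAA GGA AGT TCA AAG CCA TGT ACT CAT GCC TTA GAG CCT CCT AAC GCA TCC TAG TAC TTC CAA TTG ACT TAG — no ATG→stop ORF.
Frame -1: CTA AGT CAA TTG GAA GTA CTA GGA TGC GTT AGG AGG CTC TAA GGC ATG AGT ACA TGG CTT TGA ACT TCC TTT CCT — ATG at 46, stop TGA at 61 → 18 nt.
Frame -2: TAA GTC AAT TGG AAG TAC TAG GAT GCG TTA GGA GGC TCT AAG GCA TGA GTA CAT GGC TTT GAA CTT CCT TTC CTA — no ATG→stop ORF.
Frame -3: AAG TCA ATT GGA AGT ACT AGG ATG CGT TAG GAG GCT CTA AGG CAT GAG TAC ATG GCT TTG AAC TTC CTT TCC TAC — ATG at 24, stop TAG at 30 → 9 nt.
Frame +2 has an ORF of 9 codons (positions 23–49) ≥ 8, so yes.

yes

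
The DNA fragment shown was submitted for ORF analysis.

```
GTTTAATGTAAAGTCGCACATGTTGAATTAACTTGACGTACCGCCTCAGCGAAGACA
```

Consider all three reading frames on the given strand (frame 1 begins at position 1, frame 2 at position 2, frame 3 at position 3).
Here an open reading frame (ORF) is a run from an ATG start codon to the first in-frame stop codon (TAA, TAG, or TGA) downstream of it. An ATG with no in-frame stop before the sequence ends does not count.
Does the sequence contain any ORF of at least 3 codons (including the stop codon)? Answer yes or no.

Frame 1: GTT TAA TGT AAA GTC GCA CAT GTT GAA TTA ACT TGA CGT ACC GCC TCA GCG AAG ACA — no ATG→stop ORF.
Frame 2: TTT AAT GTA AAG TCG CAC ATG TTG AAT TAA CTT GAC GTA CCG CCT CAG CGA AGA — ATG at 20, stop TAA at 29 → 12 nt.
Frame 3: TTA ATG TAA AGT CGC ACA TGT TGA ATT AAC TTG ACG TAC CGC CTC AGC GAA GAC — ATG at 6, stop TAA at 9 → 6 nt.
Frame 2 has an ORF of 4 codons (positions 20–31) ≥ 3, so yes.

yes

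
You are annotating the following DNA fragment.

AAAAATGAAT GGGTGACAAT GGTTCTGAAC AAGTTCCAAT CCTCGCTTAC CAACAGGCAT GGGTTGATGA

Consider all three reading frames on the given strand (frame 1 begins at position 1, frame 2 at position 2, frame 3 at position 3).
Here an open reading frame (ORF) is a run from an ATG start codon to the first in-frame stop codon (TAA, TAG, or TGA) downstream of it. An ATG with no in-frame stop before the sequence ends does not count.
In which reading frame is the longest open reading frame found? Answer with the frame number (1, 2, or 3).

Frame 1: AAA AAT GAA TGG GTG ACA ATG GTT CTG AAC AAG TTC CAA TCC TCG CTT ACC AAC AGG CAT GGG TTG ATG — no ATG→stop ORF.
Frame 2: AAA ATG AAT GGG TGA CAA TGG TTC TGA ACA AGT TCC AAT CCT CGC TTA CCA ACA GGC ATG GGT TGA TGA — ATG at 5, stop TGA at 14 → 12 nt; ATG at 59, stop TGA at 65 → 9 nt.
Frame 3: AAA TGA ATG GGT GAC AAT GGT TCT GAA CAA GTT CCA ATC CTC GCT TAC CAA CAG GCA TGG GTT GAT — no ATG→stop ORF.
Longest ORF is 12 nt in frame 2 (positions 5–16).

2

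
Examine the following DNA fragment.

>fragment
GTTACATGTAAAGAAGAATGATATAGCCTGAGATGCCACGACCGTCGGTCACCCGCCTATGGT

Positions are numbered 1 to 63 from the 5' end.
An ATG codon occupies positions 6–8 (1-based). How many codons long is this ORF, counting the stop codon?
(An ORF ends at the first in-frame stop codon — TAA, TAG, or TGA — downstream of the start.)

2

Codons from position 6: ATG (6–8), TAA (9–11).
TAA is the first in-frame stop; that's 2 codons including the stop.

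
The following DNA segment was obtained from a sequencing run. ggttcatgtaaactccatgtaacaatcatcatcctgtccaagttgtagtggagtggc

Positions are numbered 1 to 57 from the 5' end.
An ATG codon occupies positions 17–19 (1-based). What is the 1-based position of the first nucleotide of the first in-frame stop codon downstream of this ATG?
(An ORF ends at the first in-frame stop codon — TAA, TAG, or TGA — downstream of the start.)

Codons from position 17: ATG (17–19), TAA (20–22).
TAA is a stop codon; it begins at position 20.

20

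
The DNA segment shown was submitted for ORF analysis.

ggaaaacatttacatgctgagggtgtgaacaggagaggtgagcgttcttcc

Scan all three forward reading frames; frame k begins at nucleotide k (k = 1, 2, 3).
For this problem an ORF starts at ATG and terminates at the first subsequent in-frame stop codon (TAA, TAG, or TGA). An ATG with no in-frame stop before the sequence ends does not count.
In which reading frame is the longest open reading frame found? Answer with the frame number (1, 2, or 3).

Frame 1: GGA AAA CAT TTA CAT GCT GAG GGT GTG AAC AGG AGA GGT GAG CGT TCT TCC — no ATG→stop ORF.
Frame 2: GAA AAC ATT TAC ATG CTG AGG GTG TGA ACA GGA GAG GTG AGC GTT CTT — ATG at 14, stop TGA at 26 → 15 nt.
Frame 3: AAA ACA TTT ACA TGC TGA GGG TGT GAA CAG GAG AGG TGA GCG TTC TTC — no ATG→stop ORF.
Longest ORF is 15 nt in frame 2 (positions 14–28).

2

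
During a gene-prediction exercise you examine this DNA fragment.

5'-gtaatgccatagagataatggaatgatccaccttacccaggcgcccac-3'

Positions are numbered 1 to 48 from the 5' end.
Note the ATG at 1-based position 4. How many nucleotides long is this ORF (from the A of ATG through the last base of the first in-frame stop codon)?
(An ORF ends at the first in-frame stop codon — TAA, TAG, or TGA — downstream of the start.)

Codons from position 4: ATG (4–6), CCA (7–9), TAG (10–12).
TAG is the first in-frame stop; ORF spans 4–12, 9 nucleotides.

9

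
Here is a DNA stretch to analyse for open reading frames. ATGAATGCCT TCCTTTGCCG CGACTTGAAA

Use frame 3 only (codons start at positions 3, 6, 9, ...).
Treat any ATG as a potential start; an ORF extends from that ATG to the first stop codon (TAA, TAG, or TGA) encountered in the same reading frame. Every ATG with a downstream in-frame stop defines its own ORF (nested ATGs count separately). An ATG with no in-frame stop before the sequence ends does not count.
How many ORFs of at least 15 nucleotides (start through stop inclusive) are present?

0

Frame 3: GAA TGC CTT CCT TTG CCG CGA CTT GAA — no ATG→stop ORF.
No ORF reaches 15 nucleotides. Count = 0.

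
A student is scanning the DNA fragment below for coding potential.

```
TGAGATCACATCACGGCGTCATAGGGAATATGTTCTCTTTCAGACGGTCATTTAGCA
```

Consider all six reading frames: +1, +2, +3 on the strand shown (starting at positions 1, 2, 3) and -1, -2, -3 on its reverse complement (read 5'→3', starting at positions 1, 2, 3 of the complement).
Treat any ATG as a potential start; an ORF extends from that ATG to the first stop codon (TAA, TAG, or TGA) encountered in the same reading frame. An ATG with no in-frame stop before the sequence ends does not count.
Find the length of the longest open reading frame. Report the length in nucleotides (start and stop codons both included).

12

Reverse complement (5'→3'): TGCTAAATGACCGTCTGAAAGAGAACATATTCCCTATGACGCCGTGATGTGATCTCA
Frame +1: TGA GAT CAC ATC ACG GCG TCA TAG GGA ATA TGT TCT CTT TCA GAC GGT CAT TTA GCA — no ATG→stop ORF.
Frame +2: GAG ATC ACA TCA CGG CGT CAT AGG GAA TAT GTT CTC TTT CAG ACG GTC ATT TAG — no ATG→stop ORF.
Frame +3: AGA TCA CAT CAC GGC GTC ATA GGG AAT ATG TTC TCT TTC AGA CGG TCA TTT AGC — no ATG→stop ORF.
Frame -1: TGC TAA ATG ACC GTC TGA AAG AGA ACA TAT TCC CTA TGA CGC CGT GAT GTG ATC TCA — ATG at 7, stop TGA at 16 → 12 nt.
Frame -2: GCT AAA TGA CCG TCT GAA AGA GAA CAT ATT CCC TAT GAC GCC GTG ATG TGA TCT — ATG at 47, stop TGA at 50 → 6 nt.
Frame -3: CTA AAT GAC CGT CTG AAA GAG AAC ATA TTC CCT ATG ACG CCG TGA TGT GAT CTC — ATG at 36, stop TGA at 45 → 12 nt.
Longest: frame -1, positions 7–18, 12 nt = 4 codons = 3 aa. → 12 nucleotides.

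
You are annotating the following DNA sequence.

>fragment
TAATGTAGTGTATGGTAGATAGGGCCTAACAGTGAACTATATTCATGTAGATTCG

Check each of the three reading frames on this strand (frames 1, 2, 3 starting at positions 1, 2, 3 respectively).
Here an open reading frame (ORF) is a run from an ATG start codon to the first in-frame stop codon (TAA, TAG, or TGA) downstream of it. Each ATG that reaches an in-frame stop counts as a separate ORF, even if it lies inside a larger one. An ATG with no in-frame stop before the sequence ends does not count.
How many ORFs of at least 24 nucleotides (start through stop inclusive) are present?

0

Frame 1: TAA TGT AGT GTA TGG TAG ATA GGG CCT AAC AGT GAA CTA TAT TCA TGT AGA TTC — no ATG→stop ORF.
Frame 2: AAT GTA GTG TAT GGT AGA TAG GGC CTA ACA GTG AAC TAT ATT CAT GTA GAT TCG — no ATG→stop ORF.
Frame 3: ATG TAG TGT ATG GTA GAT AGG GCC TAA CAG TGA ACT ATA TTC ATG TAG ATT — ATG at 3, stop TAG at 6 → 6 nt; ATG at 12, stop TAA at 27 → 18 nt; ATG at 45, stop TAG at 48 → 6 nt.
No ORF reaches 24 nucleotides. Count = 0.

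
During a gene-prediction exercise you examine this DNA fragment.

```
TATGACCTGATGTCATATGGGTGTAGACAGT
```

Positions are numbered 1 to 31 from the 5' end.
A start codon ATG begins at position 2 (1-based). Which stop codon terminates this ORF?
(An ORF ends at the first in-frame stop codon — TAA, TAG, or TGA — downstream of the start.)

TGA

Codons from position 2: ATG (2–4), ACC (5–7), TGA (8–10).
The first in-frame stop codon is TGA.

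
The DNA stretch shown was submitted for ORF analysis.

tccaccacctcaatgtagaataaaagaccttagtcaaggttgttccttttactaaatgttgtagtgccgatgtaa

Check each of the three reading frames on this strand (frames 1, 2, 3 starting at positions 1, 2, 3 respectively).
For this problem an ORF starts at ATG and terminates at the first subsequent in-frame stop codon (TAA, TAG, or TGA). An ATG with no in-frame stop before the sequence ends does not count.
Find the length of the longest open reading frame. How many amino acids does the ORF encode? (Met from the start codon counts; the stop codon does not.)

2

Frame 1: TCC ACC ACC TCA ATG TAG AAT AAA AGA CCT TAG TCA AGG TTG TTC CTT TTA CTA AAT GTT GTA GTG CCG ATG TAA — ATG at 13, stop TAG at 16 → 6 nt; ATG at 70, stop TAA at 73 → 6 nt.
Frame 2: CCA CCA CCT CAA TGT AGA ATA AAA GAC CTT AGT CAA GGT TGT TCC TTT TAC TAA ATG TTG TAG TGC CGA TGT — ATG at 56, stop TAG at 62 → 9 nt.
Frame 3: CAC CAC CTC AAT GTA GAA TAA AAG ACC TTA GTC AAG GTT GTT CCT TTT ACT AAA TGT TGT AGT GCC GAT GTA — no ATG→stop ORF.
Longest: frame 2, positions 56–64, 9 nt = 3 codons = 2 aa. → 2 amino acids.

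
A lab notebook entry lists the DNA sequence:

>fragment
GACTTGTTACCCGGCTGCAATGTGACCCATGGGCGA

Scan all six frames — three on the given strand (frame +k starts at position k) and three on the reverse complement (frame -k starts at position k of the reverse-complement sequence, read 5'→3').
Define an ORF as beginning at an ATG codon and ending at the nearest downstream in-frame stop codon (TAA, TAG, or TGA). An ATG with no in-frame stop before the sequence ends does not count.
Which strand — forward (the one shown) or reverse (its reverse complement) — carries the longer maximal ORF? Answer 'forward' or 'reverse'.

Reverse complement (5'→3'): TCGCCCATGGGTCACATTGCAGCCGGGTAACAAGTC
Frame +1: GAC TTG TTA CCC GGC TGC AAT GTG ACC CAT GGG CGA — no ATG→stop ORF.
Frame +2: ACT TGT TAC CCG GCT GCA ATG TGA CCC ATG GGC — ATG at 20, stop TGA at 23 → 6 nt.
Frame +3: CTT GTT ACC CGG CTG CAA TGT GAC CCA TGG GCG — no ATG→stop ORF.
Frame -1: TCG CCC ATG GGT CAC ATT GCA GCC GGG TAA CAA GTC — ATG at 7, stop TAA at 28 → 24 nt.
Frame -2: CGC CCA TGG GTC ACA TTG CAG CCG GGT AAC AAG — no ATG→stop ORF.
Frame -3: GCC CAT GGG TCA CAT TGC AGC CGG GTA ACA AGT — no ATG→stop ORF.
Forward-strand max 6 nt; reverse-strand max 24 nt. The reverse strand has the longer ORF.

reverse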